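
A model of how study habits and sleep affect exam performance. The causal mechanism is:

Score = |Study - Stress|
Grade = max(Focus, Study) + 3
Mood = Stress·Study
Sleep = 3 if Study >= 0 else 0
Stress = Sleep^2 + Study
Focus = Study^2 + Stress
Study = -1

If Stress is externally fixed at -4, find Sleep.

Under do(Stress=-4), the mechanism Stress = Sleep^2 + Study is discarded; Stress is fixed at -4.
Since Sleep is not a descendant of the intervened variable, it is unaffected.
Sleep = 3 if Study >= 0 else 0  [with Study=-1]  = 0

0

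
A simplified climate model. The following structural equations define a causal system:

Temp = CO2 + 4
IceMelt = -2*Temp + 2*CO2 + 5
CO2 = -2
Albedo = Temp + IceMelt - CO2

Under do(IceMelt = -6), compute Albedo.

-2

The intervention breaks the incoming arrows to IceMelt: IceMelt = -2*Temp + 2*CO2 + 5 no longer applies, and IceMelt = -6.
Temp = CO2 + 4  [with CO2=-2]  = 2
Albedo = Temp + IceMelt - CO2  [with Temp=2, IceMelt=-6, CO2=-2]  = -2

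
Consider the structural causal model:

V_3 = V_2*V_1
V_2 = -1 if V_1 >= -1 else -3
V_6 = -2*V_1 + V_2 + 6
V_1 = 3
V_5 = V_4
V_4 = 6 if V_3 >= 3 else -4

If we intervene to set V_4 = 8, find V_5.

Intervening sets V_4 = 8 and removes its equation (V_4 = 6 if V_3 >= 3 else -4).
V_5 = V_4  [with V_4=8]  = 8

8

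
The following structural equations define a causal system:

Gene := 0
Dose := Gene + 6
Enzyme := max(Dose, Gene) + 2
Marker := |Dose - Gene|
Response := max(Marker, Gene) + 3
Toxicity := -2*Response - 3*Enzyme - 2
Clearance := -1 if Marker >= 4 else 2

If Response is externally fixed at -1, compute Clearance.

Under do(Response=-1), the mechanism Response := max(Marker, Gene) + 3 is discarded; Response is fixed at -1.
Since Clearance is not a descendant of the intervened variable, it is unaffected.
Dose = Gene + 6  [with Gene=0]  = 6
Marker = |Dose - Gene|  [with Dose=6, Gene=0]  = 6
Clearance = -1 if Marker >= 4 else 2  [with Marker=6]  = -1

-1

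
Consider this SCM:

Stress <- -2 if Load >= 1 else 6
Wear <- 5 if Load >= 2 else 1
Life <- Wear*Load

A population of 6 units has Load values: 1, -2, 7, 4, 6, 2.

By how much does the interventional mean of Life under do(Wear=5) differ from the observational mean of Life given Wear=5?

Every unit gets Wear=5 under the intervention. Life values become 5, -10, 35, 20, 30, 10; E[Life|do(Wear=5)] = 15.
Conditioning on Wear=5 selects the 4 unit(s) with Load ∈ {7, 4, 6, 2}. Their Life values: 35, 20, 30, 10. Mean = 23.75.
Difference = 15 − 23.75 = -8.75.

-8.75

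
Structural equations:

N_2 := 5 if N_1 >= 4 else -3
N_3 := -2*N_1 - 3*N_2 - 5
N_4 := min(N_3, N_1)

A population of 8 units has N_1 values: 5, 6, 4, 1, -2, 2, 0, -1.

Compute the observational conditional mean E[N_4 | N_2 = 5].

E[N_4|N_2=5] averages over only the 3 units with N_2=5 (N_1 = 5, 6, 4): N_4 = -30, -32, -28, mean -30.

-30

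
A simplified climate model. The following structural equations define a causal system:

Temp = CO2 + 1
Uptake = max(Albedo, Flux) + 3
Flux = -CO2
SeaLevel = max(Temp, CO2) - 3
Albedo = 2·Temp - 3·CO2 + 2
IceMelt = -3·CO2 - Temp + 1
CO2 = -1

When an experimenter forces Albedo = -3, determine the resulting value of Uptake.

The intervention breaks the incoming arrows to Albedo: Albedo = 2·Temp - 3·CO2 + 2 no longer applies, and Albedo = -3.
Flux = -CO2  [with CO2=-1]  = 1
Uptake = max(Albedo, Flux) + 3  [with Albedo=-3, Flux=1]  = 4

4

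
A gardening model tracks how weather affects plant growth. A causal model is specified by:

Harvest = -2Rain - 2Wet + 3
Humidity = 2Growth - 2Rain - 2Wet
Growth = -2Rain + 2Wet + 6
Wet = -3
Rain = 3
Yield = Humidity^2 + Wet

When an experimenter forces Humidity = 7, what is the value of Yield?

Intervening sets Humidity = 7 and removes its equation (Humidity = 2Growth - 2Rain - 2Wet).
Yield = Humidity^2 + Wet  [with Humidity=7, Wet=-3]  = 46

46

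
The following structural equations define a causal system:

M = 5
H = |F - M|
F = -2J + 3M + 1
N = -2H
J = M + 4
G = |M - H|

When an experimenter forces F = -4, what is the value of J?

9

Under do(F=-4), the mechanism F = -2J + 3M + 1 is discarded; F is fixed at -4.
Since J is not a descendant of the intervened variable, it is unaffected.
J = M + 4  [with M=5]  = 9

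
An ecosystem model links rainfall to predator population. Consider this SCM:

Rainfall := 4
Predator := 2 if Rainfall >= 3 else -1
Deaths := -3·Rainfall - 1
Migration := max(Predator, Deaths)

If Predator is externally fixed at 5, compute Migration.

Under do(Predator=5), the mechanism Predator := 2 if Rainfall >= 3 else -1 is discarded; Predator is fixed at 5.
Deaths = -3·Rainfall - 1  [with Rainfall=4]  = -13
Migration = max(Predator, Deaths)  [with Predator=5, Deaths=-13]  = 5

5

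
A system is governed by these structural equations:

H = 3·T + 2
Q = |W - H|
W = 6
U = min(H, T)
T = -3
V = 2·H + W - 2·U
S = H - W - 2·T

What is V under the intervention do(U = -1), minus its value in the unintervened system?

Under do(U=-1), the mechanism U = min(H, T) is discarded; U is fixed at -1.
H = 3·T + 2  [with T=-3]  = -7
V = 2·H + W - 2·U  [with H=-7, W=6, U=-1]  = -6
Without intervention: H = 3·T + 2  [with T=-3]  = -7; U = min(H, T)  [with H=-7, T=-3]  = -7; V = 2·H + W - 2·U  [with H=-7, W=6, U=-7]  = 6.
Change = -6 − 6 = -12.

-12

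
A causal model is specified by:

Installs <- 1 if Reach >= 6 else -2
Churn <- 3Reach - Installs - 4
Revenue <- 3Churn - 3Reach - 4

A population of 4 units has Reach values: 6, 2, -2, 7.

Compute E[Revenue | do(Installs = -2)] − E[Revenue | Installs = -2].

The intervention sets Installs=-2 in all 4 units regardless of Reach. Recomputing Revenue per unit gives 26, 2, -22, 32; average 9.5.
E[Revenue|Installs=-2] averages over only the 2 units with Installs=-2 (Reach = 2, -2): Revenue = 2, -22, mean -10.
Difference = 9.5 − (-10) = 19.5.

19.5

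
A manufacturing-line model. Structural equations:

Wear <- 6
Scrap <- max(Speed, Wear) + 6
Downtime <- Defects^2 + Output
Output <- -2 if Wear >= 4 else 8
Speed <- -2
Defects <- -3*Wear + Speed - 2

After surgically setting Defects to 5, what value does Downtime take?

The intervention breaks the incoming arrows to Defects: Defects <- -3*Wear + Speed - 2 no longer applies, and Defects = 5.
Output = -2 if Wear >= 4 else 8  [with Wear=6]  = -2
Downtime = Defects^2 + Output  [with Defects=5, Output=-2]  = 23

23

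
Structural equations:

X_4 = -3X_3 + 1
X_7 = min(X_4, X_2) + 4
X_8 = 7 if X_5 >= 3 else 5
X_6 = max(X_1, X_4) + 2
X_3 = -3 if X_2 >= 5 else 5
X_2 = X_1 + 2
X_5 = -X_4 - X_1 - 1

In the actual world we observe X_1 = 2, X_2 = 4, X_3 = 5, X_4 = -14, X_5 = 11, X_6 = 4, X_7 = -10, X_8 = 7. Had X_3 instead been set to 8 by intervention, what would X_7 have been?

The intervention breaks the incoming arrows to X_3: X_3 = -3 if X_2 >= 5 else 5 no longer applies, and X_3 = 8.
X_2 = X_1 + 2  [with X_1=2]  = 4
X_4 = -3X_3 + 1  [with X_3=8]  = -23
X_7 = min(X_4, X_2) + 4  [with X_4=-23, X_2=4]  = -19

-19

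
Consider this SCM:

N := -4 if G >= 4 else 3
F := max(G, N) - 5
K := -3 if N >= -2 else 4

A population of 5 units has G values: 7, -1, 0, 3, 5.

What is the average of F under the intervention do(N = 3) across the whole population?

-0.8

Under do(N=3), N's equation is replaced by N=3 for every unit. Per-unit F: 2, -2, -2, -2, 0. Mean = -0.8.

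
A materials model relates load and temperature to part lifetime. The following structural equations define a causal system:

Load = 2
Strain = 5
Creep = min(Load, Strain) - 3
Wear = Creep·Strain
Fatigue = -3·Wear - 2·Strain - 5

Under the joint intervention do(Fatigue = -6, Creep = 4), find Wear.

Under do(Fatigue = -6, Creep = 4), each intervened variable's structural equation is replaced by its fixed value.
Wear = Creep·Strain  [with Creep=4, Strain=5]  = 20

20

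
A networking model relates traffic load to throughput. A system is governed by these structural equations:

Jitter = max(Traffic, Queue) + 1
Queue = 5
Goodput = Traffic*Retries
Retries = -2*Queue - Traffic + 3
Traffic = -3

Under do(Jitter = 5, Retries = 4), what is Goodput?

The joint intervention fixes Jitter = 5, Retries = 4, removing each variable's own equation.
Goodput = Traffic*Retries  [with Traffic=-3, Retries=4]  = -12

-12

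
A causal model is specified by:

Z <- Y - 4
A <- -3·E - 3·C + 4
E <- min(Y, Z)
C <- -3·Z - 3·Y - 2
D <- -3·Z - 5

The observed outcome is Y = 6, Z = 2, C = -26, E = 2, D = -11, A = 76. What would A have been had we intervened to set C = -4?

The intervention breaks the incoming arrows to C: C <- -3·Z - 3·Y - 2 no longer applies, and C = -4.
Z = Y - 4  [with Y=6]  = 2
E = min(Y, Z)  [with Y=6, Z=2]  = 2
A = -3·E - 3·C + 4  [with E=2, C=-4]  = 10

10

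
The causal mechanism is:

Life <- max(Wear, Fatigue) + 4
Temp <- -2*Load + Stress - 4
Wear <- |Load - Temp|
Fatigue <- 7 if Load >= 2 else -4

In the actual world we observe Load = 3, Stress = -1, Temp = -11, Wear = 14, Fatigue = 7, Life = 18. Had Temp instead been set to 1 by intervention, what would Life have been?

11

The intervention breaks the incoming arrows to Temp: Temp <- -2*Load + Stress - 4 no longer applies, and Temp = 1.
Wear = |Load - Temp|  [with Load=3, Temp=1]  = 2
Fatigue = 7 if Load >= 2 else -4  [with Load=3]  = 7
Life = max(Wear, Fatigue) + 4  [with Wear=2, Fatigue=7]  = 11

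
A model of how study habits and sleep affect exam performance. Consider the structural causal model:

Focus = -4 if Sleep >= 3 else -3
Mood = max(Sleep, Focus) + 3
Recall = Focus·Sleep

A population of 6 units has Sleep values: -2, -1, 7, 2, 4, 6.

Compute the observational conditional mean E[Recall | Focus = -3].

Observing Focus=-3 restricts to units where Focus's equation naturally yields -3: Sleep ∈ {-2, -1, 2}. In that subpopulation Recall = 6, 3, -6, mean 1.

1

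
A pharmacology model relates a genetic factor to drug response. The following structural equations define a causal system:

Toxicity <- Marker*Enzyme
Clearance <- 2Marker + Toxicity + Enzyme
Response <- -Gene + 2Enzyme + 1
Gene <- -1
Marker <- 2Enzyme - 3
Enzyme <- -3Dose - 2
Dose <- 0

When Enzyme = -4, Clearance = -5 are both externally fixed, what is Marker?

-11

The joint intervention fixes Enzyme = -4, Clearance = -5, removing each variable's own equation.
Marker = 2Enzyme - 3  [with Enzyme=-4]  = -11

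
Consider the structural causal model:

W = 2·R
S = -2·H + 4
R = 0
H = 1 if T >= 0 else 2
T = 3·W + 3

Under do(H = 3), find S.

-2

Intervening sets H = 3 and removes its equation (H = 1 if T >= 0 else 2).
S = -2·H + 4  [with H=3]  = -2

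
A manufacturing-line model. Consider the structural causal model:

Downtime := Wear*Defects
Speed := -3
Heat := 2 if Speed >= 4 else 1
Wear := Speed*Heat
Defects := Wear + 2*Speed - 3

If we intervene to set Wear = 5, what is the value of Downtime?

-20

do(Wear=5) replaces the equation Wear := Speed*Heat with the constant Wear = 5.
Defects = Wear + 2*Speed - 3  [with Wear=5, Speed=-3]  = -4
Downtime = Wear*Defects  [with Wear=5, Defects=-4]  = -20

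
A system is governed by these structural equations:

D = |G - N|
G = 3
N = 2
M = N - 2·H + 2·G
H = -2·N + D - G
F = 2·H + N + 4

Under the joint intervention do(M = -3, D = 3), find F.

-2

The joint intervention fixes M = -3, D = 3, removing each variable's own equation.
H = -2·N + D - G  [with N=2, D=3, G=3]  = -4
F = 2·H + N + 4  [with H=-4, N=2]  = -2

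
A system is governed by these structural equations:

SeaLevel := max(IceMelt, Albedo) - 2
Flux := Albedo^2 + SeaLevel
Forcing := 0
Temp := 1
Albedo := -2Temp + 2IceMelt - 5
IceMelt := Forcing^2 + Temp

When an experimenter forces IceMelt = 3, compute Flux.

2

The intervention breaks the incoming arrows to IceMelt: IceMelt := Forcing^2 + Temp no longer applies, and IceMelt = 3.
Albedo = -2Temp + 2IceMelt - 5  [with Temp=1, IceMelt=3]  = -1
SeaLevel = max(IceMelt, Albedo) - 2  [with IceMelt=3, Albedo=-1]  = 1
Flux = Albedo^2 + SeaLevel  [with Albedo=-1, SeaLevel=1]  = 2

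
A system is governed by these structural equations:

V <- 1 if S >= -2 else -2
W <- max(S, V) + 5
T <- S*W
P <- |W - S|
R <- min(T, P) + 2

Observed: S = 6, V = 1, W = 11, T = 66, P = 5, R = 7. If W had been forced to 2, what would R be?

6

The intervention breaks the incoming arrows to W: W <- max(S, V) + 5 no longer applies, and W = 2.
T = S*W  [with S=6, W=2]  = 12
P = |W - S|  [with W=2, S=6]  = 4
R = min(T, P) + 2  [with T=12, P=4]  = 6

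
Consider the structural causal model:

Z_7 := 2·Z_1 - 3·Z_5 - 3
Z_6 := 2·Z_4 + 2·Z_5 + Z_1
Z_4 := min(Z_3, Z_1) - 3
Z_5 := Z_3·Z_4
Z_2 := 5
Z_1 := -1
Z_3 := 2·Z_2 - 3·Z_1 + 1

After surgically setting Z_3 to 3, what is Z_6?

The intervention breaks the incoming arrows to Z_3: Z_3 := 2·Z_2 - 3·Z_1 + 1 no longer applies, and Z_3 = 3.
Z_4 = min(Z_3, Z_1) - 3  [with Z_3=3, Z_1=-1]  = -4
Z_5 = Z_3·Z_4  [with Z_3=3, Z_4=-4]  = -12
Z_6 = 2·Z_4 + 2·Z_5 + Z_1  [with Z_4=-4, Z_5=-12, Z_1=-1]  = -33

-33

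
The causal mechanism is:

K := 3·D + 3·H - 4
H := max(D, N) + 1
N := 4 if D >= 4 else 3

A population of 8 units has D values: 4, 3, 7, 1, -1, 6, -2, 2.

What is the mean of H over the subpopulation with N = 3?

E[H|N=3] averages over only the 5 units with N=3 (D = 3, 1, -1, -2, 2): H = 4, 4, 4, 4, 4, mean 4.

4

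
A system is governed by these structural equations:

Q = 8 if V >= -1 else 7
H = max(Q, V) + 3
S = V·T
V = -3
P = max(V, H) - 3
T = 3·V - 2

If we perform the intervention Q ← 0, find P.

0

Under do(Q=0), the mechanism Q = 8 if V >= -1 else 7 is discarded; Q is fixed at 0.
H = max(Q, V) + 3  [with Q=0, V=-3]  = 3
P = max(V, H) - 3  [with V=-3, H=3]  = 0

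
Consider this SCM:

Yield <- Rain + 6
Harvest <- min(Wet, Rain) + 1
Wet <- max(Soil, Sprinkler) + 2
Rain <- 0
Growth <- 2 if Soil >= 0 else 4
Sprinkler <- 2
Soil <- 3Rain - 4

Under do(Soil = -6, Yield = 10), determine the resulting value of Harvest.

1

Under do(Soil = -6, Yield = 10), each intervened variable's structural equation is replaced by its fixed value.
Wet = max(Soil, Sprinkler) + 2  [with Soil=-6, Sprinkler=2]  = 4
Harvest = min(Wet, Rain) + 1  [with Wet=4, Rain=0]  = 1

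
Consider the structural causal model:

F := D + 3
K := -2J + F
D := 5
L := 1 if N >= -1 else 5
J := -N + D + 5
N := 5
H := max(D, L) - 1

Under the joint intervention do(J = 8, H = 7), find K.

-8

Setting J = 8, H = 7 by intervention discards those variables' equations.
F = D + 3  [with D=5]  = 8
K = -2J + F  [with J=8, F=8]  = -8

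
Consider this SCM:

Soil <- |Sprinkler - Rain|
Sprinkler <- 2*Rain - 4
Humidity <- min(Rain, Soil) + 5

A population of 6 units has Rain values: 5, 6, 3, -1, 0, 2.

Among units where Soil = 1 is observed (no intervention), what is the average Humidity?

Observing Soil=1 restricts to units where Soil's equation naturally yields 1: Rain ∈ {5, 3}. In that subpopulation Humidity = 6, 6, mean 6.

6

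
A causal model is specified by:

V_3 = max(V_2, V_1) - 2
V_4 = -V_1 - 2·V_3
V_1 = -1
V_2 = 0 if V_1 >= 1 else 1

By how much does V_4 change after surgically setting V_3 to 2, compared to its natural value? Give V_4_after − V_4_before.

The intervention breaks the incoming arrows to V_3: V_3 = max(V_2, V_1) - 2 no longer applies, and V_3 = 2.
V_4 = -V_1 - 2·V_3  [with V_1=-1, V_3=2]  = -3
Without intervention: V_2 = 0 if V_1 >= 1 else 1  [with V_1=-1]  = 1; V_3 = max(V_2, V_1) - 2  [with V_2=1, V_1=-1]  = -1; V_4 = -V_1 - 2·V_3  [with V_1=-1, V_3=-1]  = 3.
Change = -3 − 3 = -6.

-6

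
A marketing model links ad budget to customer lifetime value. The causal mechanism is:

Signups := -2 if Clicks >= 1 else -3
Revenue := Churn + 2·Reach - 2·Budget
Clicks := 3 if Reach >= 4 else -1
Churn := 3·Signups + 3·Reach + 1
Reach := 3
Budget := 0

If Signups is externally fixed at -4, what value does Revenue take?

Under do(Signups=-4), the mechanism Signups := -2 if Clicks >= 1 else -3 is discarded; Signups is fixed at -4.
Churn = 3·Signups + 3·Reach + 1  [with Signups=-4, Reach=3]  = -2
Revenue = Churn + 2·Reach - 2·Budget  [with Churn=-2, Reach=3, Budget=0]  = 4

4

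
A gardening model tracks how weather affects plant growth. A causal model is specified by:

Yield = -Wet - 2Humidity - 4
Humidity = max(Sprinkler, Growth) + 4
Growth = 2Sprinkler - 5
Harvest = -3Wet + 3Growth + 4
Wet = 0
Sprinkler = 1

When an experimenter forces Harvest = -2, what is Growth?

do(Harvest=-2) replaces the equation Harvest = -3Wet + 3Growth + 4 with the constant Harvest = -2.
Growth is not downstream of the intervention, so its value is determined by the original equations.
Growth = 2Sprinkler - 5  [with Sprinkler=1]  = -3

-3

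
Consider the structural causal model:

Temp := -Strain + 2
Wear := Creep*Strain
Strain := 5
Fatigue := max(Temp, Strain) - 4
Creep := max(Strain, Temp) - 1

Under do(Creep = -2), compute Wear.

The intervention breaks the incoming arrows to Creep: Creep := max(Strain, Temp) - 1 no longer applies, and Creep = -2.
Wear = Creep*Strain  [with Creep=-2, Strain=5]  = -10

-10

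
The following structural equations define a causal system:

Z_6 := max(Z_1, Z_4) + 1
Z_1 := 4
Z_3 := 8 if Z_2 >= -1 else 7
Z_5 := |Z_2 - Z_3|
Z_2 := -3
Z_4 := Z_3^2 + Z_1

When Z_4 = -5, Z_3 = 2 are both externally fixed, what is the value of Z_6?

5

The joint intervention fixes Z_4 = -5, Z_3 = 2, removing each variable's own equation.
Z_6 = max(Z_1, Z_4) + 1  [with Z_1=4, Z_4=-5]  = 5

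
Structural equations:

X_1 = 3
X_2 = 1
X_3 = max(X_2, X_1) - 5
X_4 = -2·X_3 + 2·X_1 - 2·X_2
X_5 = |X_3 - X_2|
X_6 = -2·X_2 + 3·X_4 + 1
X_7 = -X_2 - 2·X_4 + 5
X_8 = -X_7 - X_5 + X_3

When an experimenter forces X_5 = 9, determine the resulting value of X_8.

do(X_5=9) replaces the equation X_5 = |X_3 - X_2| with the constant X_5 = 9.
X_3 = max(X_2, X_1) - 5  [with X_2=1, X_1=3]  = -2
X_4 = -2·X_3 + 2·X_1 - 2·X_2  [with X_3=-2, X_1=3, X_2=1]  = 8
X_7 = -X_2 - 2·X_4 + 5  [with X_2=1, X_4=8]  = -12
X_8 = -X_7 - X_5 + X_3  [with X_7=-12, X_5=9, X_3=-2]  = 1

1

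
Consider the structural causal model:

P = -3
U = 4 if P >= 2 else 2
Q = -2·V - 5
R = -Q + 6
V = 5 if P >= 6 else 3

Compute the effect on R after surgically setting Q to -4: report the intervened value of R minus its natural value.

Intervening sets Q = -4 and removes its equation (Q = -2·V - 5).
R = -Q + 6  [with Q=-4]  = 10
Without intervention: V = 5 if P >= 6 else 3  [with P=-3]  = 3; Q = -2·V - 5  [with V=3]  = -11; R = -Q + 6  [with Q=-11]  = 17.
Change = 10 − 17 = -7.

-7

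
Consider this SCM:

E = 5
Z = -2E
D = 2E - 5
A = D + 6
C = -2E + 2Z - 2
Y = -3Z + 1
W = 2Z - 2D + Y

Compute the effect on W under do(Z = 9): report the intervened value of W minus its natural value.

Under do(Z=9), the mechanism Z = -2E is discarded; Z is fixed at 9.
D = 2E - 5  [with E=5]  = 5
Y = -3Z + 1  [with Z=9]  = -26
W = 2Z - 2D + Y  [with Z=9, D=5, Y=-26]  = -18
Without intervention: Z = -2E  [with E=5]  = -10; D = 2E - 5  [with E=5]  = 5; Y = -3Z + 1  [with Z=-10]  = 31; W = 2Z - 2D + Y  [with Z=-10, D=5, Y=31]  = 1.
Change = -18 − 1 = -19.

-19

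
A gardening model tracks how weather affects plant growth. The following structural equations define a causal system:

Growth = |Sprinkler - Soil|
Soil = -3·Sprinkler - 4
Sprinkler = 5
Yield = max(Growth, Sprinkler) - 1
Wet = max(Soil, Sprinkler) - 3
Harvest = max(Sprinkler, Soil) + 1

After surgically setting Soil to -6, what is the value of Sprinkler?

5

Under do(Soil=-6), the mechanism Soil = -3·Sprinkler - 4 is discarded; Soil is fixed at -6.
Sprinkler is not downstream of the intervention, so its value is determined by the original equations.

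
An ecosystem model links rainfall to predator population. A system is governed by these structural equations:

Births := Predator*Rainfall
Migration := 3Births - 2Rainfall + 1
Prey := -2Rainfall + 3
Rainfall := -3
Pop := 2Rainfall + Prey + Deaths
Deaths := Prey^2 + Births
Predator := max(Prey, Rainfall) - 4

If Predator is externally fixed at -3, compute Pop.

The intervention breaks the incoming arrows to Predator: Predator := max(Prey, Rainfall) - 4 no longer applies, and Predator = -3.
Prey = -2Rainfall + 3  [with Rainfall=-3]  = 9
Births = Predator*Rainfall  [with Predator=-3, Rainfall=-3]  = 9
Deaths = Prey^2 + Births  [with Prey=9, Births=9]  = 90
Pop = 2Rainfall + Prey + Deaths  [with Rainfall=-3, Prey=9, Deaths=90]  = 93

93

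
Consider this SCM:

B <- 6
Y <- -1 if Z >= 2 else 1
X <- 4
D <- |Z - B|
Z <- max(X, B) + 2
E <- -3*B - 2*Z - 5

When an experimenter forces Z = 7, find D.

The intervention breaks the incoming arrows to Z: Z <- max(X, B) + 2 no longer applies, and Z = 7.
D = |Z - B|  [with Z=7, B=6]  = 1

1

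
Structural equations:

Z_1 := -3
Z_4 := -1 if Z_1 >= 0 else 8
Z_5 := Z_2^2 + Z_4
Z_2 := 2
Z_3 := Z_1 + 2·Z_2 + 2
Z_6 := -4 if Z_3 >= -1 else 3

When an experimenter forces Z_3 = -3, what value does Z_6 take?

The intervention breaks the incoming arrows to Z_3: Z_3 := Z_1 + 2·Z_2 + 2 no longer applies, and Z_3 = -3.
Z_6 = -4 if Z_3 >= -1 else 3  [with Z_3=-3]  = 3

3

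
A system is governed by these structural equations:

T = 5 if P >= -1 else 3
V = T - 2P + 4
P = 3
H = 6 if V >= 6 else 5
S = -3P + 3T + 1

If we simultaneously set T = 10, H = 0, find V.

8

The joint intervention fixes T = 10, H = 0, removing each variable's own equation.
V = T - 2P + 4  [with T=10, P=3]  = 8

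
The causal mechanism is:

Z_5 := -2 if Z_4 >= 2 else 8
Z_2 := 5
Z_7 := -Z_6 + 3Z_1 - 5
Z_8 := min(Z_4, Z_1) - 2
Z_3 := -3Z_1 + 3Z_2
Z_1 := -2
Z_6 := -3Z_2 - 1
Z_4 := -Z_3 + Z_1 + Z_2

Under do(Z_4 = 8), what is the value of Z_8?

do(Z_4=8) replaces the equation Z_4 := -Z_3 + Z_1 + Z_2 with the constant Z_4 = 8.
Z_8 = min(Z_4, Z_1) - 2  [with Z_4=8, Z_1=-2]  = -4

-4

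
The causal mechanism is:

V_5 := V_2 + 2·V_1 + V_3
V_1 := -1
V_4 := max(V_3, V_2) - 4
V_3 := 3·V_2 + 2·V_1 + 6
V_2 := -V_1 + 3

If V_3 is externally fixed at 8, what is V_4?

4

The intervention breaks the incoming arrows to V_3: V_3 := 3·V_2 + 2·V_1 + 6 no longer applies, and V_3 = 8.
V_2 = -V_1 + 3  [with V_1=-1]  = 4
V_4 = max(V_3, V_2) - 4  [with V_3=8, V_2=4]  = 4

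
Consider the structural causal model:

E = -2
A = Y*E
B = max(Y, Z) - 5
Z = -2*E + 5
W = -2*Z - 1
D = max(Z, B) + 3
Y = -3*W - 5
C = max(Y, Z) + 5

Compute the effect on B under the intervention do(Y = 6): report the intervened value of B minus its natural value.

Under do(Y=6), the mechanism Y = -3*W - 5 is discarded; Y is fixed at 6.
Z = -2*E + 5  [with E=-2]  = 9
B = max(Y, Z) - 5  [with Y=6, Z=9]  = 4
Without intervention: Z = -2*E + 5  [with E=-2]  = 9; W = -2*Z - 1  [with Z=9]  = -19; Y = -3*W - 5  [with W=-19]  = 52; B = max(Y, Z) - 5  [with Y=52, Z=9]  = 47.
Change = 4 − 47 = -43.

-43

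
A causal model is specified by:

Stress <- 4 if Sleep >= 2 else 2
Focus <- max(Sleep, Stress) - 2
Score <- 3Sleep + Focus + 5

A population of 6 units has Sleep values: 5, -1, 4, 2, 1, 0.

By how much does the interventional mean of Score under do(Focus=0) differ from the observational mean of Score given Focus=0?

The intervention sets Focus=0 in all 6 units regardless of Sleep. Recomputing Score per unit gives 20, 2, 17, 11, 8, 5; average 10.5.
E[Score|Focus=0] averages over only the 3 units with Focus=0 (Sleep = -1, 1, 0): Score = 2, 8, 5, mean 5.
Difference = 10.5 − 5 = 5.5.

5.5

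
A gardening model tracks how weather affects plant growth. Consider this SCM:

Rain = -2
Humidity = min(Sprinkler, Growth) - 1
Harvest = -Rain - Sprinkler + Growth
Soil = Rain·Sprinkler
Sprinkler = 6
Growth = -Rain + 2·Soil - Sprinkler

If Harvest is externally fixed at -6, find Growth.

do(Harvest=-6) replaces the equation Harvest = -Rain - Sprinkler + Growth with the constant Harvest = -6.
No directed path runs from Harvest to Growth, so Growth keeps its natural value.
Soil = Rain·Sprinkler  [with Rain=-2, Sprinkler=6]  = -12
Growth = -Rain + 2·Soil - Sprinkler  [with Rain=-2, Soil=-12, Sprinkler=6]  = -28

-28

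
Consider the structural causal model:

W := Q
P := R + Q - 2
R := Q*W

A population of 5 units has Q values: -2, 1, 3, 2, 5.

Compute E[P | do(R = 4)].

3.8

Under do(R=4), R's equation is replaced by R=4 for every unit. Per-unit P: 0, 3, 5, 4, 7. Mean = 3.8.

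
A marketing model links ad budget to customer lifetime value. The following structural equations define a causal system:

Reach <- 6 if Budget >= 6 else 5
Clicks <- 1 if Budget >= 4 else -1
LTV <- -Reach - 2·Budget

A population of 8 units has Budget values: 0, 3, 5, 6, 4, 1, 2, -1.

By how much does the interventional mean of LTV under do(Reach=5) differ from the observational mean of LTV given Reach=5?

Every unit gets Reach=5 under the intervention. LTV values become -5, -11, -15, -17, -13, -7, -9, -3; E[LTV|do(Reach=5)] = -10.
Observing Reach=5 restricts to units where Reach's equation naturally yields 5: Budget ∈ {0, 3, 5, 4, 1, 2, -1}. In that subpopulation LTV = -5, -11, -15, -13, -7, -9, -3, mean -9.
Difference = -10 − (-9) = -1.

-1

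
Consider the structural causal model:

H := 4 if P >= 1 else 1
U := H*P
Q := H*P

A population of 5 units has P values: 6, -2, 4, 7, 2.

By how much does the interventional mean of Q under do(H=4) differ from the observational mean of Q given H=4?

The intervention sets H=4 in all 5 units regardless of P. Recomputing Q per unit gives 24, -8, 16, 28, 8; average 13.6.
Conditioning on H=4 selects the 4 unit(s) with P ∈ {6, 4, 7, 2}. Their Q values: 24, 16, 28, 8. Mean = 19.
Difference = 13.6 − 19 = -5.4.

-5.4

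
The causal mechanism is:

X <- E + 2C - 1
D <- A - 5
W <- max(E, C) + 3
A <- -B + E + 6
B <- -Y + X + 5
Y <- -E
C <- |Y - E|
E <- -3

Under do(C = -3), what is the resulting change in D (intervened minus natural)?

The intervention breaks the incoming arrows to C: C <- |Y - E| no longer applies, and C = -3.
Y = -E  [with E=-3]  = 3
X = E + 2C - 1  [with E=-3, C=-3]  = -10
B = -Y + X + 5  [with Y=3, X=-10]  = -8
A = -B + E + 6  [with B=-8, E=-3]  = 11
D = A - 5  [with A=11]  = 6
Without intervention: Y = -E  [with E=-3]  = 3; C = |Y - E|  [with Y=3, E=-3]  = 6; X = E + 2C - 1  [with E=-3, C=6]  = 8; B = -Y + X + 5  [with Y=3, X=8]  = 10; A = -B + E + 6  [with B=10, E=-3]  = -7; D = A - 5  [with A=-7]  = -12.
Change = 6 − (-12) = 18.

18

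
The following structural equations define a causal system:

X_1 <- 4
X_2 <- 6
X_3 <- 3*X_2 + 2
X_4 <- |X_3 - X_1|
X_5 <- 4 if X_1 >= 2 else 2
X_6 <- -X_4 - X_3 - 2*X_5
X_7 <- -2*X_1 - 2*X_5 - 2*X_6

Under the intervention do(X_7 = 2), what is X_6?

-44

Intervening sets X_7 = 2 and removes its equation (X_7 <- -2*X_1 - 2*X_5 - 2*X_6).
Since X_6 is not a descendant of the intervened variable, it is unaffected.
X_3 = 3*X_2 + 2  [with X_2=6]  = 20
X_4 = |X_3 - X_1|  [with X_3=20, X_1=4]  = 16
X_5 = 4 if X_1 >= 2 else 2  [with X_1=4]  = 4
X_6 = -X_4 - X_3 - 2*X_5  [with X_4=16, X_3=20, X_5=4]  = -44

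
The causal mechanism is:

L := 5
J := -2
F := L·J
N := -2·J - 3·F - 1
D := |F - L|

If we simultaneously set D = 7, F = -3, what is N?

12

Under do(D = 7, F = -3), each intervened variable's structural equation is replaced by its fixed value.
N = -2·J - 3·F - 1  [with J=-2, F=-3]  = 12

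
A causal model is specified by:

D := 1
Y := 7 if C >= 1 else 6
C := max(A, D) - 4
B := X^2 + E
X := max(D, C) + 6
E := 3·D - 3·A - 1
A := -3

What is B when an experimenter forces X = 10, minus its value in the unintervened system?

51

Under do(X=10), the mechanism X := max(D, C) + 6 is discarded; X is fixed at 10.
E = 3·D - 3·A - 1  [with D=1, A=-3]  = 11
B = X^2 + E  [with X=10, E=11]  = 111
Without intervention: E = 3·D - 3·A - 1  [with D=1, A=-3]  = 11; C = max(A, D) - 4  [with A=-3, D=1]  = -3; X = max(D, C) + 6  [with D=1, C=-3]  = 7; B = X^2 + E  [with X=7, E=11]  = 60.
Change = 111 − 60 = 51.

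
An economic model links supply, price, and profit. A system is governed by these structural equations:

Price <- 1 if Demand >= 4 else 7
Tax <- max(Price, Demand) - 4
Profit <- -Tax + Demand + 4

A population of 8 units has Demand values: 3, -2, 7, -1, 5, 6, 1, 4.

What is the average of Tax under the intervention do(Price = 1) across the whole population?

Every unit gets Price=1 under the intervention. Tax values become -1, -3, 3, -3, 1, 2, -3, 0; E[Tax|do(Price=1)] = -0.5.

-0.5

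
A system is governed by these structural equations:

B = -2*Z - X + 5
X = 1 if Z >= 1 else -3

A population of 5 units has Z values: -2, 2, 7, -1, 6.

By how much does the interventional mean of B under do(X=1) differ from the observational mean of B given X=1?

Every unit gets X=1 under the intervention. B values become 8, 0, -10, 6, -8; E[B|do(X=1)] = -0.8.
Observing X=1 restricts to units where X's equation naturally yields 1: Z ∈ {2, 7, 6}. In that subpopulation B = 0, -10, -8, mean -6.
Difference = -0.8 − (-6) = 5.2.

5.2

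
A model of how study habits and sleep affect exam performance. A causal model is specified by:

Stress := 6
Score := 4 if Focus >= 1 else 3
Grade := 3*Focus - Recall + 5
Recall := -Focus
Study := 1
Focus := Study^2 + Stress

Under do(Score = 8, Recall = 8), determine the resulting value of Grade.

18

The joint intervention fixes Score = 8, Recall = 8, removing each variable's own equation.
Focus = Study^2 + Stress  [with Study=1, Stress=6]  = 7
Grade = 3*Focus - Recall + 5  [with Focus=7, Recall=8]  = 18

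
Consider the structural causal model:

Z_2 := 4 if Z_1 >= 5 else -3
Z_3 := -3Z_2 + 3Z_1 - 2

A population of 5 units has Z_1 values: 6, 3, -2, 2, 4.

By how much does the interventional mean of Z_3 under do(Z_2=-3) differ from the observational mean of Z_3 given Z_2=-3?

2.55

do(Z_2=-3) breaks Z_2's dependence on Z_1. With Z_2=-3 fixed, Z_3 across the units is 25, 16, 1, 13, 19, mean 14.8.
E[Z_3|Z_2=-3] averages over only the 4 units with Z_2=-3 (Z_1 = 3, -2, 2, 4): Z_3 = 16, 1, 13, 19, mean 12.25.
Difference = 14.8 − 12.25 = 2.55.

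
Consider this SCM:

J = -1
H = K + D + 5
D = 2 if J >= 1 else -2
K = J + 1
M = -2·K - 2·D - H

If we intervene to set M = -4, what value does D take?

-2

Under do(M=-4), the mechanism M = -2·K - 2·D - H is discarded; M is fixed at -4.
No directed path runs from M to D, so D keeps its natural value.
D = 2 if J >= 1 else -2  [with J=-1]  = -2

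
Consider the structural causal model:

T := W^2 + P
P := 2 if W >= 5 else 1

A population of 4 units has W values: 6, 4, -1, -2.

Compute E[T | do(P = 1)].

15.25

Every unit gets P=1 under the intervention. T values become 37, 17, 2, 5; E[T|do(P=1)] = 15.25.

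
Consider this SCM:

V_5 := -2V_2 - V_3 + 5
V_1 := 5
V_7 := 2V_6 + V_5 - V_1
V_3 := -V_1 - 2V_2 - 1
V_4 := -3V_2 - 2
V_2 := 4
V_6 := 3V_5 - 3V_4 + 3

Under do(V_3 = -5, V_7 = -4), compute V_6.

51

Under do(V_3 = -5, V_7 = -4), each intervened variable's structural equation is replaced by its fixed value.
V_4 = -3V_2 - 2  [with V_2=4]  = -14
V_5 = -2V_2 - V_3 + 5  [with V_2=4, V_3=-5]  = 2
V_6 = 3V_5 - 3V_4 + 3  [with V_5=2, V_4=-14]  = 51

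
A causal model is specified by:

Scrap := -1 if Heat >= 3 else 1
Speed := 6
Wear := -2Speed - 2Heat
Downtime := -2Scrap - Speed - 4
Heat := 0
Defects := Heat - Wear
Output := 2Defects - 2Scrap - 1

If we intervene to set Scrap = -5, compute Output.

33

The intervention breaks the incoming arrows to Scrap: Scrap := -1 if Heat >= 3 else 1 no longer applies, and Scrap = -5.
Wear = -2Speed - 2Heat  [with Speed=6, Heat=0]  = -12
Defects = Heat - Wear  [with Heat=0, Wear=-12]  = 12
Output = 2Defects - 2Scrap - 1  [with Defects=12, Scrap=-5]  = 33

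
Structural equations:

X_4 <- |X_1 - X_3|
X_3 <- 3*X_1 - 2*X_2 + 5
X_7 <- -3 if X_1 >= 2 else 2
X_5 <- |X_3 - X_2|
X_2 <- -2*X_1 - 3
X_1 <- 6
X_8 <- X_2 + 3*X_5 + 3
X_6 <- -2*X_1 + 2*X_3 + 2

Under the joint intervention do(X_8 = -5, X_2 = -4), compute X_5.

Under do(X_8 = -5, X_2 = -4), each intervened variable's structural equation is replaced by its fixed value.
X_3 = 3*X_1 - 2*X_2 + 5  [with X_1=6, X_2=-4]  = 31
X_5 = |X_3 - X_2|  [with X_3=31, X_2=-4]  = 35

35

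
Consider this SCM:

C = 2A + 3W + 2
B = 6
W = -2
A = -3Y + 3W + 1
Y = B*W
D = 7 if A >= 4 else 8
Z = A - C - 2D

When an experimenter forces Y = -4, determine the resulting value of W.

-2

Under do(Y=-4), the mechanism Y = B*W is discarded; Y is fixed at -4.
Since W is not a descendant of the intervened variable, it is unaffected.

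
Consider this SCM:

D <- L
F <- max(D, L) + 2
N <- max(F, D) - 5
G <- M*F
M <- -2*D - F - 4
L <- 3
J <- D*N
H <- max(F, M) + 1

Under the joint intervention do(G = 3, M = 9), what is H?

10

Under do(G = 3, M = 9), each intervened variable's structural equation is replaced by its fixed value.
D = L  [with L=3]  = 3
F = max(D, L) + 2  [with D=3, L=3]  = 5
H = max(F, M) + 1  [with F=5, M=9]  = 10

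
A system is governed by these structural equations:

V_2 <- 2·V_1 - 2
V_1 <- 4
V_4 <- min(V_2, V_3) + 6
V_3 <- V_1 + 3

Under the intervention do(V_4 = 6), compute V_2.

6

The intervention breaks the incoming arrows to V_4: V_4 <- min(V_2, V_3) + 6 no longer applies, and V_4 = 6.
Since V_2 is not a descendant of the intervened variable, it is unaffected.
V_2 = 2·V_1 - 2  [with V_1=4]  = 6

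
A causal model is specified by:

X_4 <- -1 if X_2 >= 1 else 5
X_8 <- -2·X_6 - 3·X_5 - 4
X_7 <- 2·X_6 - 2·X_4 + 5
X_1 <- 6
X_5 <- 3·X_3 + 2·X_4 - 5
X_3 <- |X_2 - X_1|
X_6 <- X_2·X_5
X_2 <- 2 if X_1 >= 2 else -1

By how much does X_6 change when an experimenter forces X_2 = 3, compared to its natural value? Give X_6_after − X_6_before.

-4

Under do(X_2=3), the mechanism X_2 <- 2 if X_1 >= 2 else -1 is discarded; X_2 is fixed at 3.
X_3 = |X_2 - X_1|  [with X_2=3, X_1=6]  = 3
X_4 = -1 if X_2 >= 1 else 5  [with X_2=3]  = -1
X_5 = 3·X_3 + 2·X_4 - 5  [with X_3=3, X_4=-1]  = 2
X_6 = X_2·X_5  [with X_2=3, X_5=2]  = 6
Without intervention: X_2 = 2 if X_1 >= 2 else -1  [with X_1=6]  = 2; X_3 = |X_2 - X_1|  [with X_2=2, X_1=6]  = 4; X_4 = -1 if X_2 >= 1 else 5  [with X_2=2]  = -1; X_5 = 3·X_3 + 2·X_4 - 5  [with X_3=4, X_4=-1]  = 5; X_6 = X_2·X_5  [with X_2=2, X_5=5]  = 10.
Change = 6 − 10 = -4.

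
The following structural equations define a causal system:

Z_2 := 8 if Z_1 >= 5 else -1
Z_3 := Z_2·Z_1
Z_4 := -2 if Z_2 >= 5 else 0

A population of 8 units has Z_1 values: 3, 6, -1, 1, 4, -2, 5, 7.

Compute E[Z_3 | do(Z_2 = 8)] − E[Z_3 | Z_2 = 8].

-25

Under do(Z_2=8), Z_2's equation is replaced by Z_2=8 for every unit. Per-unit Z_3: 24, 48, -8, 8, 32, -16, 40, 56. Mean = 23.
Conditioning on Z_2=8 selects the 3 unit(s) with Z_1 ∈ {6, 5, 7}. Their Z_3 values: 48, 40, 56. Mean = 48.
Difference = 23 − 48 = -25.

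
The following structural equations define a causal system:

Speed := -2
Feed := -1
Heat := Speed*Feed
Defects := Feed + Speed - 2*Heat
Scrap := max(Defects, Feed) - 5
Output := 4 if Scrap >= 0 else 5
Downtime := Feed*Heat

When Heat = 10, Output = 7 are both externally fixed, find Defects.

-23

Setting Heat = 10, Output = 7 by intervention discards those variables' equations.
Defects = Feed + Speed - 2*Heat  [with Feed=-1, Speed=-2, Heat=10]  = -23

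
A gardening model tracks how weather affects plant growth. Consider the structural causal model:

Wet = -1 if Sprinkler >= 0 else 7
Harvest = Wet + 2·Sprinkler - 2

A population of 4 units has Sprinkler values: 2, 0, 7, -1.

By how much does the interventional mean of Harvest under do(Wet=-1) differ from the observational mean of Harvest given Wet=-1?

-2

do(Wet=-1) breaks Wet's dependence on Sprinkler. With Wet=-1 fixed, Harvest across the units is 1, -3, 11, -5, mean 1.
Conditioning on Wet=-1 selects the 3 unit(s) with Sprinkler ∈ {2, 0, 7}. Their Harvest values: 1, -3, 11. Mean = 3.
Difference = 1 − 3 = -2.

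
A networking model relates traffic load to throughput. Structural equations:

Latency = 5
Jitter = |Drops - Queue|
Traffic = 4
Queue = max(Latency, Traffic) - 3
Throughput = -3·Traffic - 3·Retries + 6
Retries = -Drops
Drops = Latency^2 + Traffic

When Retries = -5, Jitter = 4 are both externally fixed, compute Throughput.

9

Under do(Retries = -5, Jitter = 4), each intervened variable's structural equation is replaced by its fixed value.
Throughput = -3·Traffic - 3·Retries + 6  [with Traffic=4, Retries=-5]  = 9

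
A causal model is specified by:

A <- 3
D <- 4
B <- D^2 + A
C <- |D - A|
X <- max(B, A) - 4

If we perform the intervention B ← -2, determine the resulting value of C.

1

The intervention breaks the incoming arrows to B: B <- D^2 + A no longer applies, and B = -2.
C is not downstream of the intervention, so its value is determined by the original equations.
C = |D - A|  [with D=4, A=3]  = 1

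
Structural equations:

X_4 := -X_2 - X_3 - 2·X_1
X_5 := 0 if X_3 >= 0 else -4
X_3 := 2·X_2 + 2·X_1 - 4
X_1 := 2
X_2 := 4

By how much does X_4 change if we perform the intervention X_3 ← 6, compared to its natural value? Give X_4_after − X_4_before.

2

The intervention breaks the incoming arrows to X_3: X_3 := 2·X_2 + 2·X_1 - 4 no longer applies, and X_3 = 6.
X_4 = -X_2 - X_3 - 2·X_1  [with X_2=4, X_3=6, X_1=2]  = -14
Without intervention: X_3 = 2·X_2 + 2·X_1 - 4  [with X_2=4, X_1=2]  = 8; X_4 = -X_2 - X_3 - 2·X_1  [with X_2=4, X_3=8, X_1=2]  = -16.
Change = -14 − (-16) = 2.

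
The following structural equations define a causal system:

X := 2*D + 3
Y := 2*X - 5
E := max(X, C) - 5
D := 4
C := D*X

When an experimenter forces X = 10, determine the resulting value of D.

4

Under do(X=10), the mechanism X := 2*D + 3 is discarded; X is fixed at 10.
D is not downstream of the intervention, so its value is determined by the original equations.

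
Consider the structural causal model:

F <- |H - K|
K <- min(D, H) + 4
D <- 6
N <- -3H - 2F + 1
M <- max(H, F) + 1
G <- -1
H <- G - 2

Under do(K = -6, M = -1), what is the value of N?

4

Setting K = -6, M = -1 by intervention discards those variables' equations.
H = G - 2  [with G=-1]  = -3
F = |H - K|  [with H=-3, K=-6]  = 3
N = -3H - 2F + 1  [with H=-3, F=3]  = 4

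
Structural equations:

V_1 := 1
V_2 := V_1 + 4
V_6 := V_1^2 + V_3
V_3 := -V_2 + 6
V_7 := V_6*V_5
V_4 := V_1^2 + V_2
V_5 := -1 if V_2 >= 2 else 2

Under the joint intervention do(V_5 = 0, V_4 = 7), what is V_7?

0

Setting V_5 = 0, V_4 = 7 by intervention discards those variables' equations.
V_2 = V_1 + 4  [with V_1=1]  = 5
V_3 = -V_2 + 6  [with V_2=5]  = 1
V_6 = V_1^2 + V_3  [with V_1=1, V_3=1]  = 2
V_7 = V_6*V_5  [with V_6=2, V_5=0]  = 0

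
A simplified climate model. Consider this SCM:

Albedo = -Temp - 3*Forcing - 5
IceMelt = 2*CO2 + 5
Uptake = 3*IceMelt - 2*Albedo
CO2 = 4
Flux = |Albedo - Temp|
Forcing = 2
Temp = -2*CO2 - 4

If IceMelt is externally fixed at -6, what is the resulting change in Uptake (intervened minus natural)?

-57

The intervention breaks the incoming arrows to IceMelt: IceMelt = 2*CO2 + 5 no longer applies, and IceMelt = -6.
Temp = -2*CO2 - 4  [with CO2=4]  = -12
Albedo = -Temp - 3*Forcing - 5  [with Temp=-12, Forcing=2]  = 1
Uptake = 3*IceMelt - 2*Albedo  [with IceMelt=-6, Albedo=1]  = -20
Without intervention: Temp = -2*CO2 - 4  [with CO2=4]  = -12; IceMelt = 2*CO2 + 5  [with CO2=4]  = 13; Albedo = -Temp - 3*Forcing - 5  [with Temp=-12, Forcing=2]  = 1; Uptake = 3*IceMelt - 2*Albedo  [with IceMelt=13, Albedo=1]  = 37.
Change = -20 − 37 = -57.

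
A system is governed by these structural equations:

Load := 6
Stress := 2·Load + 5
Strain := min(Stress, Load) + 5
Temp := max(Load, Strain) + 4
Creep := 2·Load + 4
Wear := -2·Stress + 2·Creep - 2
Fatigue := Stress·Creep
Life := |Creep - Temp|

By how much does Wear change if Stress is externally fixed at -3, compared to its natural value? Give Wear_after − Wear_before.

Under do(Stress=-3), the mechanism Stress := 2·Load + 5 is discarded; Stress is fixed at -3.
Creep = 2·Load + 4  [with Load=6]  = 16
Wear = -2·Stress + 2·Creep - 2  [with Stress=-3, Creep=16]  = 36
Without intervention: Stress = 2·Load + 5  [with Load=6]  = 17; Creep = 2·Load + 4  [with Load=6]  = 16; Wear = -2·Stress + 2·Creep - 2  [with Stress=17, Creep=16]  = -4.
Change = 36 − (-4) = 40.

40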